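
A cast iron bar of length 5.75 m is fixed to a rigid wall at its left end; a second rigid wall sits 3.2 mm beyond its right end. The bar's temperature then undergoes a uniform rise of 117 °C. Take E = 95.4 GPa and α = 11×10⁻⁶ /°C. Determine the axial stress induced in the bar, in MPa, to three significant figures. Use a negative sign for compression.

Free thermal expansion αLΔT = 11e-6 · 5750 · 117 = 7.4 mm.
The walls engage after the gap closes; constrained expansion = 7.4 − 3.2 = 4.2 mm.
The walls impose strain ε = −(4.2)/5750 = -7.3048e-04; σ = Eε = 95400 · -7.3048e-04 = -69.69 MPa.

-69.7 MPa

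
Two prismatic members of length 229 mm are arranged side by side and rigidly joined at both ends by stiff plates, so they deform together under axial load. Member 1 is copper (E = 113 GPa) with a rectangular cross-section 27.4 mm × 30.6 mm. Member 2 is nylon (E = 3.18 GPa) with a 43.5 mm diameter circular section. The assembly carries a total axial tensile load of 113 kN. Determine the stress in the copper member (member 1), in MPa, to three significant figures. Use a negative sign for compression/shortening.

128 MPa

A_1 = 838.4 mm².
A_2 = 1486 mm².
Equal strain + equilibrium ⇒ each member carries load in proportion to AE: A₁E₁ = 94740000 N, A₂E₂ = 4726000 N, ΣAE = 99470000 N.
σ₁ = P·E₁/ΣAE = 113000·113000/99470000 = 128.4 MPa.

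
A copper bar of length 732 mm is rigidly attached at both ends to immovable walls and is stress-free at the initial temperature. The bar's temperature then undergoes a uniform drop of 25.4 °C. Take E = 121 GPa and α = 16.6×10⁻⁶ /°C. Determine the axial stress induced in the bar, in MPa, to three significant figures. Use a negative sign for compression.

51.0 MPa

Free thermal expansion αLΔT = 16.6e-6 · 732 · -25.4 = -0.3086 mm.
The walls impose strain ε = −(-0.3086)/732 = 4.2164e-04; σ = Eε = 121000 · 4.2164e-04 = 51.02 MPa.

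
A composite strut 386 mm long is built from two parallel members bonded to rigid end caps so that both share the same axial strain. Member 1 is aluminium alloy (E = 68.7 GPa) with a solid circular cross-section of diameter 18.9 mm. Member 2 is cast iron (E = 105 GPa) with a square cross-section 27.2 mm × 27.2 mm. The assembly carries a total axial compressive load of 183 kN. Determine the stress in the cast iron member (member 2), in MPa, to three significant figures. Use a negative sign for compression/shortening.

-198 MPa

A_1 = 280.6 mm².
A_2 = 739.8 mm².
Equal strain + equilibrium ⇒ each member carries load in proportion to AE: A₁E₁ = 19270000 N, A₂E₂ = 77680000 N, ΣAE = 96960000 N.
σ₂ = P·E₂/ΣAE = -183000·105000/96960000 = -198.2 MPa.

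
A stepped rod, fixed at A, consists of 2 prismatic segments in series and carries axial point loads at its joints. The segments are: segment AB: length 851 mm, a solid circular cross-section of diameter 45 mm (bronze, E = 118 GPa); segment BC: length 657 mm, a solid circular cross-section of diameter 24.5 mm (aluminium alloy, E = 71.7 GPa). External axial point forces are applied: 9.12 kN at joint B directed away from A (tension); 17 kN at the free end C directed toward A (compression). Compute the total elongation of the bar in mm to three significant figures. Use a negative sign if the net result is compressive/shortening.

Internal axial forces (sectioning from the free end, tension +): N_BC = -17 kN, N_AB = -7.88 kN.
A_AB = 1590 mm².
A_BC = 471.4 mm².
δ_AB = -7880·851/(1590·118000) = -0.03573 mm
δ_BC = -17000·657/(471.4·71700) = -0.3304 mm
δ = Σδ_i = -0.3662 mm.

-0.366 mm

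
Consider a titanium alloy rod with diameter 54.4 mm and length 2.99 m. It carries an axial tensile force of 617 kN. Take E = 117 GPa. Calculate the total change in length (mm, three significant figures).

6.78 mm

A = 2324 mm².
δ_mech = NL/(AE) = 617000·2990/(2324·117000) = 6.784 mm.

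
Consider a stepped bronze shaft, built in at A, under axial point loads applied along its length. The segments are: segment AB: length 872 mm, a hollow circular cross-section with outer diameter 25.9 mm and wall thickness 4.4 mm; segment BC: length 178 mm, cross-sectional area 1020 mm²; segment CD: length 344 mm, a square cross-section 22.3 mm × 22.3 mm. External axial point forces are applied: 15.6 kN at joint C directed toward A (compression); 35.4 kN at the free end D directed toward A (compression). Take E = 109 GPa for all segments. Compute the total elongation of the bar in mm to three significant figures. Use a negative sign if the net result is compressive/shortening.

-1.68 mm

Internal axial forces (sectioning from the free end, tension +): N_CD = -35.4 kN, N_BC = -51 kN, N_AB = -51 kN.
A_AB = 297.2 mm².
A_CD = 497.3 mm².
δ_AB = -51000·872/(297.2·109000) = -1.373 mm
δ_BC = -51000·178/(1020·109000) = -0.08165 mm
δ_CD = -35400·344/(497.3·109000) = -0.2247 mm
δ = Σδ_i = -1.679 mm.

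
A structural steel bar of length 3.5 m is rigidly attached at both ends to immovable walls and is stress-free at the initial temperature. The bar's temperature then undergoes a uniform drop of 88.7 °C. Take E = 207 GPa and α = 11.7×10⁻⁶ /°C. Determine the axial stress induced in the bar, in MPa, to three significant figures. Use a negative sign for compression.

215 MPa

Free thermal expansion αLΔT = 11.7e-6 · 3500 · -88.7 = -3.632 mm.
The walls impose strain ε = −(-3.632)/3500 = 1.0378e-03; σ = Eε = 207000 · 1.0378e-03 = 214.8 MPa.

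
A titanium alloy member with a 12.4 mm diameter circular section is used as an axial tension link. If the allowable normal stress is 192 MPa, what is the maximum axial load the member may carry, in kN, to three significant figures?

23.2 kN

A = 120.8 mm².
P_max = σ_allow · A = 192 · 120.8 = 23190 N = 23.19 kN.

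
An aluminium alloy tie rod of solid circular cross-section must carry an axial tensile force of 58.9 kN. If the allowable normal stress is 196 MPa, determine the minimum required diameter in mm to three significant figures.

19.6 mm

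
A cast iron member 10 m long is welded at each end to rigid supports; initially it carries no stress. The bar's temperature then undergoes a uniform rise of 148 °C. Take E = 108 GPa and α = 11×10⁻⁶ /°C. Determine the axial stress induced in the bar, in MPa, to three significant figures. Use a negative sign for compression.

-176 MPa

Free thermal expansion αLΔT = 11e-6 · 10000 · 148 = 16.28 mm.
The walls impose strain ε = −(16.28)/10000 = -1.6280e-03; σ = Eε = 108000 · -1.6280e-03 = -175.8 MPa.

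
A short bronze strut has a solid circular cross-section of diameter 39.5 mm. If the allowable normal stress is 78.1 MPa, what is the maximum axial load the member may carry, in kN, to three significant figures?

95.7 kN

A = 1225 mm².
P_max = σ_allow · A = 78.1 · 1225 = 95710 N = 95.71 kN.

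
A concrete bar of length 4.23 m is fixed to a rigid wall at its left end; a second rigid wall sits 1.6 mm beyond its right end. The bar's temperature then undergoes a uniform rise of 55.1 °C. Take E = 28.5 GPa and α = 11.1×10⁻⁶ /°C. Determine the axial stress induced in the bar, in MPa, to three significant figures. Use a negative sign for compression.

Free thermal expansion αLΔT = 11.1e-6 · 4230 · 55.1 = 2.587 mm.
The walls engage after the gap closes; constrained expansion = 2.587 − 1.6 = 0.9871 mm.
The walls impose strain ε = −(0.9871)/4230 = -2.3336e-04; σ = Eε = 28500 · -2.3336e-04 = -6.651 MPa.

-6.65 MPa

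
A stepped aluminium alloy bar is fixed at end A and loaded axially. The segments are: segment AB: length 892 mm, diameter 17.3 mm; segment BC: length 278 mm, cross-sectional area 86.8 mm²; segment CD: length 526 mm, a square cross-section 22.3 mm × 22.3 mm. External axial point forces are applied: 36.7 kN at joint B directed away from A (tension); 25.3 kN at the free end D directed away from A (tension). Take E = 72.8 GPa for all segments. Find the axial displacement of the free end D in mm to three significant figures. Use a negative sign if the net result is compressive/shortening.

4.71 mm

Internal axial forces (sectioning from the free end, tension +): N_CD = 25.3 kN, N_BC = 25.3 kN, N_AB = 62 kN.
A_AB = 235.1 mm².
A_CD = 497.3 mm².
δ_AB = 62000·892/(235.1·72800) = 3.232 mm
δ_BC = 25300·278/(86.8·72800) = 1.113 mm
δ_CD = 25300·526/(497.3·72800) = 0.3676 mm
δ = Σδ_i = 4.712 mm.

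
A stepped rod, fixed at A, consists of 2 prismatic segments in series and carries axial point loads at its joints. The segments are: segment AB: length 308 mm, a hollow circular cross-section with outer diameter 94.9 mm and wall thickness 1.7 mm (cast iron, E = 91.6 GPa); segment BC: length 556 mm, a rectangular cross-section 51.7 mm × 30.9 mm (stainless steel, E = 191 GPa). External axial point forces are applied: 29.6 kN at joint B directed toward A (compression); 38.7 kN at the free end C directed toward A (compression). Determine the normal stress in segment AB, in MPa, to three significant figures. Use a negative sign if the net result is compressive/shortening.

-137 MPa

Internal axial forces (sectioning from the free end, tension +): N_BC = -38.7 kN, N_AB = -68.3 kN.
A_AB = 497.8 mm².
σ_AB = N_AB/A_AB = -68300/497.8 = -137.2 MPa.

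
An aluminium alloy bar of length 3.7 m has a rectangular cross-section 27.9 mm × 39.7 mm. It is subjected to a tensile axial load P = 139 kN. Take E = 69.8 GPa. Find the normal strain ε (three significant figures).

0.00180

A = 1108 mm².
σ = N/A = 125.5 MPa; ε = σ/E = 125.5/69800 = 1.798e-03.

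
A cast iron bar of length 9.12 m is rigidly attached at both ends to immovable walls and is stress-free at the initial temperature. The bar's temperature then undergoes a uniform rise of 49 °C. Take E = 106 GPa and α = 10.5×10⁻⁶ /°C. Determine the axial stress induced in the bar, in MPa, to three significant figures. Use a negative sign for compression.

Free thermal expansion αLΔT = 10.5e-6 · 9120 · 49 = 4.692 mm.
The walls impose strain ε = −(4.692)/9120 = -5.1450e-04; σ = Eε = 106000 · -5.1450e-04 = -54.54 MPa.

-54.5 MPa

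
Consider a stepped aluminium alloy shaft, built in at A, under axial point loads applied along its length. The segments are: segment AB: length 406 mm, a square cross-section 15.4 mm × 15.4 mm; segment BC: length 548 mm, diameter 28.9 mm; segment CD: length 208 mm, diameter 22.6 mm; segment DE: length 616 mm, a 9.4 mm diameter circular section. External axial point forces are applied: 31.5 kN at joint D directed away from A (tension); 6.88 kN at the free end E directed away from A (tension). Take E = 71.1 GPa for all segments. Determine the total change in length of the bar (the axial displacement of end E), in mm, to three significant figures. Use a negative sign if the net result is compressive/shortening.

Internal axial forces (sectioning from the free end, tension +): N_DE = 6.88 kN, N_CD = 38.38 kN, N_BC = 38.38 kN, N_AB = 38.38 kN.
A_AB = 237.2 mm².
A_BC = 656 mm².
A_CD = 401.1 mm².
A_DE = 69.4 mm².
δ_AB = 38380·406/(237.2·71100) = 0.9241 mm
δ_BC = 38380·548/(656·71100) = 0.451 mm
δ_CD = 38380·208/(401.1·71100) = 0.2799 mm
δ_DE = 6880·616/(69.4·71100) = 0.8589 mm
δ = Σδ_i = 2.514 mm.

2.51 mm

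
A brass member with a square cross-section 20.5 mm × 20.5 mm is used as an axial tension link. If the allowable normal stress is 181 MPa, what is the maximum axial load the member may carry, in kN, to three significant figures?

A = 420.2 mm².
P_max = σ_allow · A = 181 · 420.2 = 76070 N = 76.07 kN.

76.1 kN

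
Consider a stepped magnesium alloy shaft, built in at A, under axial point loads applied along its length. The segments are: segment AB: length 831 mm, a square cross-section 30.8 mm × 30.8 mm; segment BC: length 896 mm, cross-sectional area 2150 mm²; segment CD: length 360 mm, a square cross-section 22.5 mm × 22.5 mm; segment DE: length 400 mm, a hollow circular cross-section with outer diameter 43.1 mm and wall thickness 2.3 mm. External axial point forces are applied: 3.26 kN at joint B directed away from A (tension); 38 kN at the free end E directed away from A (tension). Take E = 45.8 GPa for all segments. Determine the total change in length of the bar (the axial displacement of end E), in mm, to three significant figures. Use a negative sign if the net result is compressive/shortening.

2.85 mm

Internal axial forces (sectioning from the free end, tension +): N_DE = 38 kN, N_CD = 38 kN, N_BC = 38 kN, N_AB = 41.26 kN.
A_AB = 948.6 mm².
A_CD = 506.2 mm².
A_DE = 294.8 mm².
δ_AB = 41260·831/(948.6·45800) = 0.7892 mm
δ_BC = 38000·896/(2150·45800) = 0.3458 mm
δ_CD = 38000·360/(506.2·45800) = 0.59 mm
δ_DE = 38000·400/(294.8·45800) = 1.126 mm
δ = Σδ_i = 2.851 mm.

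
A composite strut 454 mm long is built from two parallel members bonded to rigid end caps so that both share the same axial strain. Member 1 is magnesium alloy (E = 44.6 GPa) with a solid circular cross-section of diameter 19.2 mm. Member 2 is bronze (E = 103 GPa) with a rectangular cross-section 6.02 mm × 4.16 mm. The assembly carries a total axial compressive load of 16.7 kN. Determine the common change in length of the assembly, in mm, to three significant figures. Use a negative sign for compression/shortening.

-0.489 mm

A_1 = 289.5 mm².
A_2 = 25.04 mm².
Equal strain + equilibrium ⇒ each member carries load in proportion to AE: A₁E₁ = 12910000 N, A₂E₂ = 2579000 N, ΣAE = 15490000 N.
δ = PL/ΣAE = -16700·454/15490000 = -0.4894 mm.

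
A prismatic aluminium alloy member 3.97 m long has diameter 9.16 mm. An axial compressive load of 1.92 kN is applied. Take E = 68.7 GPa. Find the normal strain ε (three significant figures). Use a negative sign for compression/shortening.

-4.24e-04

A = 65.9 mm².
σ = N/A = -29.14 MPa; ε = σ/E = -29.14/68700 = -4.241e-04.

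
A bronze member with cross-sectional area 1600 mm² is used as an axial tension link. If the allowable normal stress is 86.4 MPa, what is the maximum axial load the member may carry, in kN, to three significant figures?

138 kN

P_max = σ_allow · A = 86.4 · 1600 = 138200 N = 138.2 kN.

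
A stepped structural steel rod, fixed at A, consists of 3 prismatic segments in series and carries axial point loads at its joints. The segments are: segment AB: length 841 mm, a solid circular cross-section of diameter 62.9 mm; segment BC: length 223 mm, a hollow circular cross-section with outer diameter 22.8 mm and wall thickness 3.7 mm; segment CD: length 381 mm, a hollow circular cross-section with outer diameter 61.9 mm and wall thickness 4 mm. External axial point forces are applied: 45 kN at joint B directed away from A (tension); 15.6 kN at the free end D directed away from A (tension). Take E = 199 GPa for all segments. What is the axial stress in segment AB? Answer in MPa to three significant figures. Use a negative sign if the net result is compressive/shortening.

19.5 MPa

Internal axial forces (sectioning from the free end, tension +): N_CD = 15.6 kN, N_BC = 15.6 kN, N_AB = 60.6 kN.
A_AB = 3107 mm².
σ_AB = N_AB/A_AB = 60600/3107 = 19.5 MPa.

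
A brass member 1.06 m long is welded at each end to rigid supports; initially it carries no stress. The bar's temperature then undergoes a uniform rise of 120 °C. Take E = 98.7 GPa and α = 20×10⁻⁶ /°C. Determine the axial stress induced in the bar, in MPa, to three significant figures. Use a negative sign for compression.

Free thermal expansion αLΔT = 20e-6 · 1060 · 120 = 2.544 mm.
The walls impose strain ε = −(2.544)/1060 = -2.4000e-03; σ = Eε = 98700 · -2.4000e-03 = -236.9 MPa.

-237 MPa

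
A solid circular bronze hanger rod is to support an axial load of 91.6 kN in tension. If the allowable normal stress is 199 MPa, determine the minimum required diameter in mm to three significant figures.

24.2 mm

Required area A ≥ P/σ_allow = 91600/199 = 460.3 mm².
For a solid circular section, d ≥ √(4A/π) = 24.21 mm.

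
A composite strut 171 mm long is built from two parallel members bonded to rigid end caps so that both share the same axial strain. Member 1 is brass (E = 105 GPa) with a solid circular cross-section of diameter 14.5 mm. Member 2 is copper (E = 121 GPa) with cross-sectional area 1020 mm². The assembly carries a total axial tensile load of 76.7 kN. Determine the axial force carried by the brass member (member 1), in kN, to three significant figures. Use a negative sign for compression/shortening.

A_1 = 165.1 mm².
Equal strain + equilibrium ⇒ each member carries load in proportion to AE: A₁E₁ = 17340000 N, A₂E₂ = 123400000 N, ΣAE = 140800000 N.
F₁ = P·A₁E₁/ΣAE = 76700·17340000/140800000 = 9448 N.

9.45 kN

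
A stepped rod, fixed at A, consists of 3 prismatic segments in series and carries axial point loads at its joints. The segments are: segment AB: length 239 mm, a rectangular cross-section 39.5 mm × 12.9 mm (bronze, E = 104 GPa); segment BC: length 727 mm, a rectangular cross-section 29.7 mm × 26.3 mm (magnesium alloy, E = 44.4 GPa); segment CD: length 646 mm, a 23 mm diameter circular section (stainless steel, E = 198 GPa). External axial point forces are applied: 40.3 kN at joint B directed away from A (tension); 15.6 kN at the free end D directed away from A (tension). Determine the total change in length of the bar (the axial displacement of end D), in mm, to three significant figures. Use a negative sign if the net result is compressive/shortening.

0.702 mm

Internal axial forces (sectioning from the free end, tension +): N_CD = 15.6 kN, N_BC = 15.6 kN, N_AB = 55.9 kN.
A_AB = 509.6 mm².
A_BC = 781.1 mm².
A_CD = 415.5 mm².
δ_AB = 55900·239/(509.6·104000) = 0.2521 mm
δ_BC = 15600·727/(781.1·44400) = 0.327 mm
δ_CD = 15600·646/(415.5·198000) = 0.1225 mm
δ = Σδ_i = 0.7016 mm.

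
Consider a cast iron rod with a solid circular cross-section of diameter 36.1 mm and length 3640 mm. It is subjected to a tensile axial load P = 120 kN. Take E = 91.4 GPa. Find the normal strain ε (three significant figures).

A = 1024 mm².
σ = N/A = 117.2 MPa; ε = σ/E = 117.2/91400 = 1.283e-03.

0.00128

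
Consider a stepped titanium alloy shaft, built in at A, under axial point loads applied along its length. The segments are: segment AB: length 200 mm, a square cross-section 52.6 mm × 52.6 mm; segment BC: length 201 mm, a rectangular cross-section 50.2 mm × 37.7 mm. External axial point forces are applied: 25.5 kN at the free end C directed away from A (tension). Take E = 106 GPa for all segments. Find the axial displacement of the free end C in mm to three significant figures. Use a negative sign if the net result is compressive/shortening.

0.0429 mm

Internal axial forces (sectioning from the free end, tension +): N_BC = 25.5 kN, N_AB = 25.5 kN.
A_AB = 2767 mm².
A_BC = 1893 mm².
δ_AB = 25500·200/(2767·106000) = 0.01739 mm
δ_BC = 25500·201/(1893·106000) = 0.02555 mm
δ = Σδ_i = 0.04294 mm.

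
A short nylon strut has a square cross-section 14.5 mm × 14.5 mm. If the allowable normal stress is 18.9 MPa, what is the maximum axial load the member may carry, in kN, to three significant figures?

3.97 kN

A = 210.2 mm².
P_max = σ_allow · A = 18.9 · 210.2 = 3974 N = 3.974 kN.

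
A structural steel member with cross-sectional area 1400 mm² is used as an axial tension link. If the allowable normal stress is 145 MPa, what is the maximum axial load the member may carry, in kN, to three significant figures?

P_max = σ_allow · A = 145 · 1400 = 203000 N = 203 kN.

203 kN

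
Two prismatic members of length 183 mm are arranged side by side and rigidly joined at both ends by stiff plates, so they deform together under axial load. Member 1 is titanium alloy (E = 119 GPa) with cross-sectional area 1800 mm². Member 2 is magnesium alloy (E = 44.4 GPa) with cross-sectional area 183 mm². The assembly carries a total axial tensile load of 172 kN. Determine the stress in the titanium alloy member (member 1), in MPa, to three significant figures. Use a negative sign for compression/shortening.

Equal strain + equilibrium ⇒ each member carries load in proportion to AE: A₁E₁ = 214200000 N, A₂E₂ = 8125000 N, ΣAE = 222300000 N.
σ₁ = P·E₁/ΣAE = 172000·119000/222300000 = 92.06 MPa.

92.1 MPa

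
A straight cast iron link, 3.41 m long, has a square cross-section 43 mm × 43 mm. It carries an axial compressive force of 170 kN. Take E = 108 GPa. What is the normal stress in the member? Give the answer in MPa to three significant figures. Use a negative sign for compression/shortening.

-91.9 MPa

A = 1849 mm².
σ = N/A = -170000/1849 = -91.94 MPa.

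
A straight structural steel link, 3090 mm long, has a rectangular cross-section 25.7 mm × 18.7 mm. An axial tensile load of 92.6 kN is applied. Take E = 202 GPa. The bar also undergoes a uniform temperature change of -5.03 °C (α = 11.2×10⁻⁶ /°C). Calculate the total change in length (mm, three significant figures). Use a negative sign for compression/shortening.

2.77 mm

A = 480.6 mm².
δ_mech = NL/(AE) = 92600·3090/(480.6·202000) = 2.947 mm.
δ_thermal = αLΔT = 11.2e-6·3090·-5.03 = -0.1741 mm.
δ = δ_mech + δ_thermal = 2.773 mm.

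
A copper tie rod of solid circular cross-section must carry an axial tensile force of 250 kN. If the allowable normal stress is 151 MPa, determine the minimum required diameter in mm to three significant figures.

45.9 mm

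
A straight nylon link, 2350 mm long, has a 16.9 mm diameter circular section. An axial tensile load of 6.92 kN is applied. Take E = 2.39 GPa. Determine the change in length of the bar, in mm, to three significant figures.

30.3 mm

A = 224.3 mm².
δ_mech = NL/(AE) = 6920·2350/(224.3·2390) = 30.33 mm.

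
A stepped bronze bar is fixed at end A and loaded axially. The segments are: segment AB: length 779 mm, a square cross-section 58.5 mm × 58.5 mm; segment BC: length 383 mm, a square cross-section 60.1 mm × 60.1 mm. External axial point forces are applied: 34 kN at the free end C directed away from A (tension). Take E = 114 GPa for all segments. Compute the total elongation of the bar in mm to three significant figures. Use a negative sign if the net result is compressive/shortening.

Internal axial forces (sectioning from the free end, tension +): N_BC = 34 kN, N_AB = 34 kN.
A_AB = 3422 mm².
A_BC = 3612 mm².
δ_AB = 34000·779/(3422·114000) = 0.06789 mm
δ_BC = 34000·383/(3612·114000) = 0.03162 mm
δ = Σδ_i = 0.09951 mm.

0.0995 mm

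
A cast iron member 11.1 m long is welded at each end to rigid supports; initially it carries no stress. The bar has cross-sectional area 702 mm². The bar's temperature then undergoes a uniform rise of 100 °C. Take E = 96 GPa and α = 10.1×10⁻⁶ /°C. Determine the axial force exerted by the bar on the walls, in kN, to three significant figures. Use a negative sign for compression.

Free thermal expansion αLΔT = 10.1e-6 · 11100 · 100 = 11.21 mm.
The walls impose strain ε = −(11.21)/11100 = -1.0100e-03; σ = Eε = 96000 · -1.0100e-03 = -96.96 MPa.
Wall reaction R = σ·A = -96.96·702 = -68070 N = -68.07 kN.

-68.1 kN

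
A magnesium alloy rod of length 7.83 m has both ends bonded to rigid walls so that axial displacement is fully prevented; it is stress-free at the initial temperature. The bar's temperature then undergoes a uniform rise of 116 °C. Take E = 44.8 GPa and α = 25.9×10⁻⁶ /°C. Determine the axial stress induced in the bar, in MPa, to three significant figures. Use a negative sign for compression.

-135 MPa

Free thermal expansion αLΔT = 25.9e-6 · 7830 · 116 = 23.52 mm.
The walls impose strain ε = −(23.52)/7830 = -3.0044e-03; σ = Eε = 44800 · -3.0044e-03 = -134.6 MPa.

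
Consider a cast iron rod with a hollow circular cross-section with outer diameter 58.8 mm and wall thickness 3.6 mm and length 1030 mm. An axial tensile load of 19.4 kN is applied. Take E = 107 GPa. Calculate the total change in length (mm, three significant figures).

A = 624.3 mm².
δ_mech = NL/(AE) = 19400·1030/(624.3·107000) = 0.2991 mm.

0.299 mm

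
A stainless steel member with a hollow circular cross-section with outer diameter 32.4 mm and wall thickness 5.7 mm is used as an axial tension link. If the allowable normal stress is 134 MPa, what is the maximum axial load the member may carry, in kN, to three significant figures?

A = 478.1 mm².
P_max = σ_allow · A = 134 · 478.1 = 64070 N = 64.07 kN.

64.1 kN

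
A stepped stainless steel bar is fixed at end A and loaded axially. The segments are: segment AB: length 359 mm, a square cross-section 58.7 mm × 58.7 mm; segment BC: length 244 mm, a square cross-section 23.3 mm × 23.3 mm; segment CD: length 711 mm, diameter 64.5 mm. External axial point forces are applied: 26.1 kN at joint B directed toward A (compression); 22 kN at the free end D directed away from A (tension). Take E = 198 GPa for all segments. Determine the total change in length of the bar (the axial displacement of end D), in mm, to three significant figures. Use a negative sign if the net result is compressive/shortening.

0.0720 mm

Internal axial forces (sectioning from the free end, tension +): N_CD = 22 kN, N_BC = 22 kN, N_AB = -4.1 kN.
A_AB = 3446 mm².
A_BC = 542.9 mm².
A_CD = 3267 mm².
δ_AB = -4100·359/(3446·198000) = -0.002157 mm
δ_BC = 22000·244/(542.9·198000) = 0.04994 mm
δ_CD = 22000·711/(3267·198000) = 0.02418 mm
δ = Σδ_i = 0.07196 mm.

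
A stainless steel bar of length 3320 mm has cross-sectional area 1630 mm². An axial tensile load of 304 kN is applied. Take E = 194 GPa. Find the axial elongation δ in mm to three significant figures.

3.19 mm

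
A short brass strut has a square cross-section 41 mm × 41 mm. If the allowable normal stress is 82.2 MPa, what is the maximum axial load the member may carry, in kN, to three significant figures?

138 kN

A = 1681 mm².
P_max = σ_allow · A = 82.2 · 1681 = 138200 N = 138.2 kN.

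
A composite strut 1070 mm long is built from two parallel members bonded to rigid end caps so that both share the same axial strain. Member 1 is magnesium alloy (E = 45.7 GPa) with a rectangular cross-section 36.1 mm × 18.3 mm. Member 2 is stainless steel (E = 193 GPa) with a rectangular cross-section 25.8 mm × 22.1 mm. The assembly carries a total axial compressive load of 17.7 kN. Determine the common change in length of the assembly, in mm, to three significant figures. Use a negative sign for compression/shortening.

A_1 = 660.6 mm².
A_2 = 570.2 mm².
Equal strain + equilibrium ⇒ each member carries load in proportion to AE: A₁E₁ = 30190000 N, A₂E₂ = 110000000 N, ΣAE = 140200000 N.
δ = PL/ΣAE = -17700·1070/140200000 = -0.1351 mm.

-0.135 mm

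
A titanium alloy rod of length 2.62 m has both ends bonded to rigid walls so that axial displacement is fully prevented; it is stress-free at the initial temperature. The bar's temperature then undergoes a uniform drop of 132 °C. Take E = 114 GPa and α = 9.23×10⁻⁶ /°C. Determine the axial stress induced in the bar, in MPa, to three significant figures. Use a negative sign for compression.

Free thermal expansion αLΔT = 9.23e-6 · 2620 · -132 = -3.192 mm.
The walls impose strain ε = −(-3.192)/2620 = 1.2184e-03; σ = Eε = 114000 · 1.2184e-03 = 138.9 MPa.

139 MPa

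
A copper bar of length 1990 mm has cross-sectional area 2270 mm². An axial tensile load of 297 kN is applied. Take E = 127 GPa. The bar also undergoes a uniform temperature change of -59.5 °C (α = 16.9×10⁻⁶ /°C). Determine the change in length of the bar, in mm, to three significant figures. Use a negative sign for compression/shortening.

0.0491 mm

δ_mech = NL/(AE) = 297000·1990/(2270·127000) = 2.05 mm.
δ_thermal = αLΔT = 16.9e-6·1990·-59.5 = -2.001 mm.
δ = δ_mech + δ_thermal = 0.04908 mm.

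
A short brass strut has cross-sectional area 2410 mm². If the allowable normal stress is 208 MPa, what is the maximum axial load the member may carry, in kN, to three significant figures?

501 kN

P_max = σ_allow · A = 208 · 2410 = 501300 N = 501.3 kN.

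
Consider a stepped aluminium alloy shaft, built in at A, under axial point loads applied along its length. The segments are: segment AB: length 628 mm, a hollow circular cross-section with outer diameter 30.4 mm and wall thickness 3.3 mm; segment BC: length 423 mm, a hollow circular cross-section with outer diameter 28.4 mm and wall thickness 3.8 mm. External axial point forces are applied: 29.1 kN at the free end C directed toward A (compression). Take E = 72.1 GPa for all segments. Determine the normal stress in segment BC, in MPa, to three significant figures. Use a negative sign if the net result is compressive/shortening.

-99.1 MPa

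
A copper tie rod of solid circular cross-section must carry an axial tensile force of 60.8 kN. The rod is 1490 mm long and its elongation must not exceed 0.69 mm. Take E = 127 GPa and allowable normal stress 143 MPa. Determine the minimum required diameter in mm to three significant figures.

Required area A ≥ P/σ_allow = 60800/143 = 425.2 mm².
For a solid circular section, d ≥ √(4A/π) = 23.27 mm.
Elongation limit: A ≥ PL/(Eδ_allow) = 60800·1490/(127000·0.69) = 1034 mm² ⇒ d ≥ 36.28 mm.
The elongation limit governs.

36.3 mm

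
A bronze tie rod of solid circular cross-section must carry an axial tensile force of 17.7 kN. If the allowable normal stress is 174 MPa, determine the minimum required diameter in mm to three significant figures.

11.4 mm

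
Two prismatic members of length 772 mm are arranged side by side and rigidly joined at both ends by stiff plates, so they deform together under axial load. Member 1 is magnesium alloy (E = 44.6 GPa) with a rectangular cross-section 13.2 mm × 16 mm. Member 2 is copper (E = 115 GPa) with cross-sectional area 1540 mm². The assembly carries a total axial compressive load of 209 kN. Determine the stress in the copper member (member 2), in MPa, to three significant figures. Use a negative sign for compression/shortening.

A_1 = 211.2 mm².
Equal strain + equilibrium ⇒ each member carries load in proportion to AE: A₁E₁ = 9420000 N, A₂E₂ = 177100000 N, ΣAE = 186500000 N.
σ₂ = P·E₂/ΣAE = -209000·115000/186500000 = -128.9 MPa.

-129 MPa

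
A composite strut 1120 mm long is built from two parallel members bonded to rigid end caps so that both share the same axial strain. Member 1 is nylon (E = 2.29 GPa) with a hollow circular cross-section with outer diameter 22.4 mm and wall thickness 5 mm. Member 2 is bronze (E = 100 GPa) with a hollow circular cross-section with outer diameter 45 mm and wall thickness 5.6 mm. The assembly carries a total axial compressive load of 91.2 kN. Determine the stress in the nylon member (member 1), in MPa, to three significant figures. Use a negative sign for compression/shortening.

-2.99 MPa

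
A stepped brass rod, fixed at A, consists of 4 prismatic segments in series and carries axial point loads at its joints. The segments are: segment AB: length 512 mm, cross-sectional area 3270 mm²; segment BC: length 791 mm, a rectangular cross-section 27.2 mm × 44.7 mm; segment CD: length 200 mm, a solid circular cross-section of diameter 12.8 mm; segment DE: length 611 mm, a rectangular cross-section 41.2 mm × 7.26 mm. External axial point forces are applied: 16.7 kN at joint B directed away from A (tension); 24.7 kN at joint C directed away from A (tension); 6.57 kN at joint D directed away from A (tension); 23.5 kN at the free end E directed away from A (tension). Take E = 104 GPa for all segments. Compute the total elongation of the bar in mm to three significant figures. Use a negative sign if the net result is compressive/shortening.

Internal axial forces (sectioning from the free end, tension +): N_DE = 23.5 kN, N_CD = 30.07 kN, N_BC = 54.77 kN, N_AB = 71.47 kN.
A_BC = 1216 mm².
A_CD = 128.7 mm².
A_DE = 299.1 mm².
δ_AB = 71470·512/(3270·104000) = 0.1076 mm
δ_BC = 54770·791/(1216·104000) = 0.3426 mm
δ_CD = 30070·200/(128.7·104000) = 0.4494 mm
δ_DE = 23500·611/(299.1·104000) = 0.4616 mm
δ = Σδ_i = 1.361 mm.

1.36 mm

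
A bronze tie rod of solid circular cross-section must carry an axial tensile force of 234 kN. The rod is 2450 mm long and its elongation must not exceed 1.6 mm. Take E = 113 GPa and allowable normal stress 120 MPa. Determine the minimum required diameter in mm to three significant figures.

63.5 mm

Required area A ≥ P/σ_allow = 234000/120 = 1950 mm².
For a solid circular section, d ≥ √(4A/π) = 49.83 mm.
Elongation limit: A ≥ PL/(Eδ_allow) = 234000·2450/(113000·1.6) = 3171 mm² ⇒ d ≥ 63.54 mm.
The elongation limit governs.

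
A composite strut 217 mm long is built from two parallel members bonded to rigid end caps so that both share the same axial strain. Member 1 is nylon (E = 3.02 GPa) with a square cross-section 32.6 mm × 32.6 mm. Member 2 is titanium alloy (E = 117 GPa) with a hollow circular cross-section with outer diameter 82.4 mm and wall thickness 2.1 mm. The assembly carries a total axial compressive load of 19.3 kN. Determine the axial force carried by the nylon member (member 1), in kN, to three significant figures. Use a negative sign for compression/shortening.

-0.950 kN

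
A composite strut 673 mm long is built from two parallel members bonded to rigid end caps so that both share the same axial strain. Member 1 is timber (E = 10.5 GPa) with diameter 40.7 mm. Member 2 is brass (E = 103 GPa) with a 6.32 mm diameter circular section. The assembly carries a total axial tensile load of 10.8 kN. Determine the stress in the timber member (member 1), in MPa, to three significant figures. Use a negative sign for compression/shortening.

6.71 MPa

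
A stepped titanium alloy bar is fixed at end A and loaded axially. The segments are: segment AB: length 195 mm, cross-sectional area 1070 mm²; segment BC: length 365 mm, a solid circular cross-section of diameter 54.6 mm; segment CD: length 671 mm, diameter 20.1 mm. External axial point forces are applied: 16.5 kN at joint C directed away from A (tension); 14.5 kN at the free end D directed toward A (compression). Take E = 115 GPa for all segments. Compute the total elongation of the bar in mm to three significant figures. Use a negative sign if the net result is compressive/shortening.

-0.261 mm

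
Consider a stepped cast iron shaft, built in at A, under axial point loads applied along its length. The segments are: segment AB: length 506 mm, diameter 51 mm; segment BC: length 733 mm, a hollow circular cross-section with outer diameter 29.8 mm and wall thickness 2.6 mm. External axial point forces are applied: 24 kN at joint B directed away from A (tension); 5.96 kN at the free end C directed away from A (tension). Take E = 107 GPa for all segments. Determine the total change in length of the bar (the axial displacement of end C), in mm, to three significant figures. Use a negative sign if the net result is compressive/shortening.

0.253 mm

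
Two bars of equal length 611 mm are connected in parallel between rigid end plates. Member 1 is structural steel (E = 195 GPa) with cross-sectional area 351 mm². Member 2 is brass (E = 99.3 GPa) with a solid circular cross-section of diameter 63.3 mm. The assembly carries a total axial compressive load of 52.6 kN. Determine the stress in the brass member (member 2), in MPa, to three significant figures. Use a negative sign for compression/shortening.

A_2 = 3147 mm².
Equal strain + equilibrium ⇒ each member carries load in proportion to AE: A₁E₁ = 68440000 N, A₂E₂ = 312500000 N, ΣAE = 380900000 N.
σ₂ = P·E₂/ΣAE = -52600·99300/380900000 = -13.71 MPa.

-13.7 MPa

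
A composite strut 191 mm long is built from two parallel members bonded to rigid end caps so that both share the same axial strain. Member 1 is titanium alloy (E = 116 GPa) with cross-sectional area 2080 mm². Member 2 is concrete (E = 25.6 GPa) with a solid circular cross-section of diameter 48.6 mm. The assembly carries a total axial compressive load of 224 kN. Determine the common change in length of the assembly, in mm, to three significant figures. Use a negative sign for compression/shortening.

A_2 = 1855 mm².
Equal strain + equilibrium ⇒ each member carries load in proportion to AE: A₁E₁ = 241300000 N, A₂E₂ = 47490000 N, ΣAE = 288800000 N.
δ = PL/ΣAE = -224000·191/288800000 = -0.1482 mm.

-0.148 mm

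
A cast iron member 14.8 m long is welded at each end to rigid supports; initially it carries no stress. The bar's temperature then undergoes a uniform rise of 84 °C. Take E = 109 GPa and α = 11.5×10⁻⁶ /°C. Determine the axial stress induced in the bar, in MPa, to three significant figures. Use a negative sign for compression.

-105 MPa

Free thermal expansion αLΔT = 11.5e-6 · 14800 · 84 = 14.3 mm.
The walls impose strain ε = −(14.3)/14800 = -9.6600e-04; σ = Eε = 109000 · -9.6600e-04 = -105.3 MPa.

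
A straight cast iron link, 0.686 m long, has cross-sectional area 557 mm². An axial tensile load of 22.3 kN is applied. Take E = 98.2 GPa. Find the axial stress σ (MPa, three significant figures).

σ = N/A = 22300/557 = 40.04 MPa.

40.0 MPa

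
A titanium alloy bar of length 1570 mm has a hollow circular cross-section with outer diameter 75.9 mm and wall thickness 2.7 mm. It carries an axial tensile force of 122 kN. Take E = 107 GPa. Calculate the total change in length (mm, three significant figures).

A = 620.9 mm².
δ_mech = NL/(AE) = 122000·1570/(620.9·107000) = 2.883 mm.

2.88 mm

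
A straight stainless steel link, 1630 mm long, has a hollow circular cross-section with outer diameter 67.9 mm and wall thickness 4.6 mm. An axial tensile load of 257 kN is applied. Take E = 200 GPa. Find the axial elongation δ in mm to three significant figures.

A = 914.8 mm².
δ_mech = NL/(AE) = 257000·1630/(914.8·200000) = 2.29 mm.

2.29 mm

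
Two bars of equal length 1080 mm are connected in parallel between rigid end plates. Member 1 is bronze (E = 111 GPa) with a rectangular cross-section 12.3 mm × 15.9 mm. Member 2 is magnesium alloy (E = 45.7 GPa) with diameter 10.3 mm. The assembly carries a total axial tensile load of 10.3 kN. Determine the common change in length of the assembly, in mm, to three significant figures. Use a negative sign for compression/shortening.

0.436 mm

A_1 = 195.6 mm².
A_2 = 83.32 mm².
Equal strain + equilibrium ⇒ each member carries load in proportion to AE: A₁E₁ = 21710000 N, A₂E₂ = 3808000 N, ΣAE = 25520000 N.
δ = PL/ΣAE = 10300·1080/25520000 = 0.436 mm.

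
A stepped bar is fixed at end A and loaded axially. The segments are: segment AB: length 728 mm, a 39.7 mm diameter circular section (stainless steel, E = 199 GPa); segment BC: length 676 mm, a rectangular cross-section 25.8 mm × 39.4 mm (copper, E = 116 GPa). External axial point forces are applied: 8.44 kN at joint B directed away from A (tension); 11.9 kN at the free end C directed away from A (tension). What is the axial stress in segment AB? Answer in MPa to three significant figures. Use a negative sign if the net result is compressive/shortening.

Internal axial forces (sectioning from the free end, tension +): N_BC = 11.9 kN, N_AB = 20.34 kN.
A_AB = 1238 mm².
σ_AB = N_AB/A_AB = 20340/1238 = 16.43 MPa.

16.4 MPa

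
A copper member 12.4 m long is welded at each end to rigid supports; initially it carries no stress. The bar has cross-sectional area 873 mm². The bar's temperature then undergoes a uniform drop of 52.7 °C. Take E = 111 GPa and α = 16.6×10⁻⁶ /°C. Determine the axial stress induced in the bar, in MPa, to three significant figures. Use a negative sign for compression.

Free thermal expansion αLΔT = 16.6e-6 · 12400 · -52.7 = -10.85 mm.
The walls impose strain ε = −(-10.85)/12400 = 8.7482e-04; σ = Eε = 111000 · 8.7482e-04 = 97.11 MPa.

97.1 MPa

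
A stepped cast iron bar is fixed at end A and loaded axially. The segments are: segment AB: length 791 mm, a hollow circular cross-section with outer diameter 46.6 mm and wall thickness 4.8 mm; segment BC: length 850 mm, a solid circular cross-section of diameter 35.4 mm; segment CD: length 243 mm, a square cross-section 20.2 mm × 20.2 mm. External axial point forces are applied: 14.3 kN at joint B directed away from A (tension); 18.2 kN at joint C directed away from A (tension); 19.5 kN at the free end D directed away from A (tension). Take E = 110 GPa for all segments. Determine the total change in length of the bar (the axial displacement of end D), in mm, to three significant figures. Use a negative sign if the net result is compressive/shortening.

Internal axial forces (sectioning from the free end, tension +): N_CD = 19.5 kN, N_BC = 37.7 kN, N_AB = 52 kN.
A_AB = 630.3 mm².
A_BC = 984.2 mm².
A_CD = 408 mm².
δ_AB = 52000·791/(630.3·110000) = 0.5932 mm
δ_BC = 37700·850/(984.2·110000) = 0.296 mm
δ_CD = 19500·243/(408·110000) = 0.1056 mm
δ = Σδ_i = 0.9948 mm.

0.995 mm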